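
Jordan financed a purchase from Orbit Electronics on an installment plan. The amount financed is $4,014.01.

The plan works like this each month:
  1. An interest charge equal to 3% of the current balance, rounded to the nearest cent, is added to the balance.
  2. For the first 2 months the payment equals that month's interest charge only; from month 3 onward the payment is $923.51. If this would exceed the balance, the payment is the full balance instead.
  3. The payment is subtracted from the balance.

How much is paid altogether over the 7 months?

$4,608.69

Month 1: $4,014.01 +$120.42 interest = $4,134.43; pay $120.42 → $4,014.01
Month 2: $4,014.01 +$120.42 interest = $4,134.43; pay $120.42 → $4,014.01
Month 3: $4,014.01 +$120.42 interest = $4,134.43; pay $923.51 → $3,210.92
Month 4: $3,210.92 +$96.33 interest = $3,307.25; pay $923.51 → $2,383.74
Month 5: $2,383.74 +$71.51 interest = $2,455.25; pay $923.51 → $1,531.74
Month 6: $1,531.74 +$45.95 interest = $1,577.69; pay $923.51 → $654.18
Month 7: $654.18 +$19.63 interest = $673.81; pay $673.81 → $0.00
Total paid: $4,608.69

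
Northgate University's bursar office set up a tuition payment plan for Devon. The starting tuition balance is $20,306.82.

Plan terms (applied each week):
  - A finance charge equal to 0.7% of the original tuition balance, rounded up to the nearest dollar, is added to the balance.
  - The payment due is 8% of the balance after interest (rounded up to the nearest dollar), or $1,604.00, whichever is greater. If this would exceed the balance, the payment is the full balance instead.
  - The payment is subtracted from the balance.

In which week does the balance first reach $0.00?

Week 1: $20,306.82 +$143.00 interest = $20,449.82; pay $1,636.00 → $18,813.82
Week 2: $18,813.82 +$143.00 interest = $18,956.82; pay $1,604.00 → $17,352.82
Week 3: $17,352.82 +$143.00 interest = $17,495.82; pay $1,604.00 → $15,891.82
Week 4: $15,891.82 +$143.00 interest = $16,034.82; pay $1,604.00 → $14,430.82
Week 5: $14,430.82 +$143.00 interest = $14,573.82; pay $1,604.00 → $12,969.82
Week 6: $12,969.82 +$143.00 interest = $13,112.82; pay $1,604.00 → $11,508.82
Week 7: $11,508.82 +$143.00 interest = $11,651.82; pay $1,604.00 → $10,047.82
Week 8: $10,047.82 +$143.00 interest = $10,190.82; pay $1,604.00 → $8,586.82
Week 9: $8,586.82 +$143.00 interest = $8,729.82; pay $1,604.00 → $7,125.82
Week 10: $7,125.82 +$143.00 interest = $7,268.82; pay $1,604.00 → $5,664.82
Week 11: $5,664.82 +$143.00 interest = $5,807.82; pay $1,604.00 → $4,203.82
Week 12: $4,203.82 +$143.00 interest = $4,346.82; pay $1,604.00 → $2,742.82
Week 13: $2,742.82 +$143.00 interest = $2,885.82; pay $1,604.00 → $1,281.82
Week 14: $1,281.82 +$143.00 interest = $1,424.82; pay $1,424.82 → $0.00
Balance reaches $0.00 in week 14.

14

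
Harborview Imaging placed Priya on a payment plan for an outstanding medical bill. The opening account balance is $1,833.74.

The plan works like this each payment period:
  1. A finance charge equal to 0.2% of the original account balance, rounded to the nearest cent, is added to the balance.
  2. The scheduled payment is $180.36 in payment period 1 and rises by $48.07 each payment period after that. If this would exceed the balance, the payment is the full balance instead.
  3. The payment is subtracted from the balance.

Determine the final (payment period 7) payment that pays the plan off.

# | Opening | Interest | Payment | End bal
1 | $1,833.74 | $3.67 | $180.36 | $1,657.05
2 | $1,657.05 | $3.67 | $228.43 | $1,432.29
3 | $1,432.29 | $3.67 | $276.50 | $1,159.46
4 | $1,159.46 | $3.67 | $324.57 | $838.56
5 | $838.56 | $3.67 | $372.64 | $469.59
6 | $469.59 | $3.67 | $420.71 | $52.55
7 | $52.55 | $3.67 | $56.22 | $0.00

$56.22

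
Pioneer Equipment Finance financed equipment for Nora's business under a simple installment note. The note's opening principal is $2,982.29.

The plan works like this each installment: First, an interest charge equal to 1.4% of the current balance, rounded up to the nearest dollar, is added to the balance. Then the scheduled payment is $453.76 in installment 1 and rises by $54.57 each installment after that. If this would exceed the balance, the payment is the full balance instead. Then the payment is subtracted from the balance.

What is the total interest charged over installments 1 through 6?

# | Opening | Interest | Payment | End bal
1 | $2,982.29 | $42.00 | $453.76 | $2,570.53
2 | $2,570.53 | $36.00 | $508.33 | $2,098.20
3 | $2,098.20 | $30.00 | $562.90 | $1,565.30
4 | $1,565.30 | $22.00 | $617.47 | $969.83
5 | $969.83 | $14.00 | $672.04 | $311.79
6 | $311.79 | $5.00 | $316.79 | $0.00
Total interest: $42.00 + $36.00 + $30.00 + $22.00 + $14.00 + $5.00 = $149.00

$149.00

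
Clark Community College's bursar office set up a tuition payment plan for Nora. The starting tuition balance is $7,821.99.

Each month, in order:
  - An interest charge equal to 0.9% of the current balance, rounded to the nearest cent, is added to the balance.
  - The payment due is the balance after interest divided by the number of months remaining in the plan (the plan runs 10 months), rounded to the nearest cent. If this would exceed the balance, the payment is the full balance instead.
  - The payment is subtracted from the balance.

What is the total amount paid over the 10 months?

# | Opening | Interest | Payment | End bal
1 | $7,821.99 | $70.40 | $789.24 | $7,103.15
2 | $7,103.15 | $63.93 | $796.34 | $6,370.74
3 | $6,370.74 | $57.34 | $803.51 | $5,624.57
4 | $5,624.57 | $50.62 | $810.74 | $4,864.45
5 | $4,864.45 | $43.78 | $818.04 | $4,090.19
6 | $4,090.19 | $36.81 | $825.40 | $3,301.60
7 | $3,301.60 | $29.71 | $832.83 | $2,498.48
8 | $2,498.48 | $22.49 | $840.32 | $1,680.65
9 | $1,680.65 | $15.13 | $847.89 | $847.89
10 | $847.89 | $7.63 | $855.52 | $0.00
Total paid: $8,219.83

$8,219.83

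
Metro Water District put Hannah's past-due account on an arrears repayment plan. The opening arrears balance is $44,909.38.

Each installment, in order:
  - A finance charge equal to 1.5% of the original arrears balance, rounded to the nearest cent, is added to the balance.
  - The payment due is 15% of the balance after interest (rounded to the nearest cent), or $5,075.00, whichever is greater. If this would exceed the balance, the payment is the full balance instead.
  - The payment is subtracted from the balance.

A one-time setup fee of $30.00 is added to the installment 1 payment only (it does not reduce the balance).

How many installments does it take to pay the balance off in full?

Installment 1: $44,909.38 +$673.64 interest = $45,583.02; pay $6,837.45 (+ $30.00 fee) → $38,745.57
Installment 2: $38,745.57 +$673.64 interest = $39,419.21; pay $5,912.88 → $33,506.33
Installment 3: $33,506.33 +$673.64 interest = $34,179.97; pay $5,127.00 → $29,052.97
Installment 4: $29,052.97 +$673.64 interest = $29,726.61; pay $5,075.00 → $24,651.61
Installment 5: $24,651.61 +$673.64 interest = $25,325.25; pay $5,075.00 → $20,250.25
Installment 6: $20,250.25 +$673.64 interest = $20,923.89; pay $5,075.00 → $15,848.89
Installment 7: $15,848.89 +$673.64 interest = $16,522.53; pay $5,075.00 → $11,447.53
Installment 8: $11,447.53 +$673.64 interest = $12,121.17; pay $5,075.00 → $7,046.17
Installment 9: $7,046.17 +$673.64 interest = $7,719.81; pay $5,075.00 → $2,644.81
Installment 10: $2,644.81 +$673.64 interest = $3,318.45; pay $3,318.45 → $0.00
Balance reaches $0.00 in installment 10.

10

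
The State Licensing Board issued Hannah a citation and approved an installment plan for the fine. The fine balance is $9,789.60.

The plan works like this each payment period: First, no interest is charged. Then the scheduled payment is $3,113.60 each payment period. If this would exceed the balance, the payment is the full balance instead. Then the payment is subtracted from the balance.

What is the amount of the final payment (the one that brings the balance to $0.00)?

# | Opening | Payment | End bal
1 | $9,789.60 | $3,113.60 | $6,676.00
2 | $6,676.00 | $3,113.60 | $3,562.40
3 | $3,562.40 | $3,113.60 | $448.80
4 | $448.80 | $448.80 | $0.00

$448.80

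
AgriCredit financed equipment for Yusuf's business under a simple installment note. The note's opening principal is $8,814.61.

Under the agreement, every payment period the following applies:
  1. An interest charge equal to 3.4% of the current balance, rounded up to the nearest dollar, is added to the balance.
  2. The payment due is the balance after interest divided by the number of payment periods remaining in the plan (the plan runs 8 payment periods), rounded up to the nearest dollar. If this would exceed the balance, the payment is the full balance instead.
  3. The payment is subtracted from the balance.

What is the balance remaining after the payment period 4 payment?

# | Opening | Interest | Payment | End bal
1 | $8,814.61 | $300.00 | $1,140.00 | $7,974.61
2 | $7,974.61 | $272.00 | $1,179.00 | $7,067.61
3 | $7,067.61 | $241.00 | $1,219.00 | $6,089.61
4 | $6,089.61 | $208.00 | $1,260.00 | $5,037.61

$5,037.61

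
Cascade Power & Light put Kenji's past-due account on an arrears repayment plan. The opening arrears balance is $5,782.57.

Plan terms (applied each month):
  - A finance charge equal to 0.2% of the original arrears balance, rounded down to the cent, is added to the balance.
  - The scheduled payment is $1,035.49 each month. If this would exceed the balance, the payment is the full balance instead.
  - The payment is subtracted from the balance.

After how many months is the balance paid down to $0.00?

Month 1: opening $5,782.57; interest $11.56 → $5,794.13; payment $1,035.49; balance $4,758.64
Month 2: opening $4,758.64; interest $11.56 → $4,770.20; payment $1,035.49; balance $3,734.71
Month 3: opening $3,734.71; interest $11.56 → $3,746.27; payment $1,035.49; balance $2,710.78
Month 4: opening $2,710.78; interest $11.56 → $2,722.34; payment $1,035.49; balance $1,686.85
Month 5: opening $1,686.85; interest $11.56 → $1,698.41; payment $1,035.49; balance $662.92
Month 6: opening $662.92; interest $11.56 → $674.48; payment $674.48; balance $0.00
Balance reaches $0.00 in month 6.

6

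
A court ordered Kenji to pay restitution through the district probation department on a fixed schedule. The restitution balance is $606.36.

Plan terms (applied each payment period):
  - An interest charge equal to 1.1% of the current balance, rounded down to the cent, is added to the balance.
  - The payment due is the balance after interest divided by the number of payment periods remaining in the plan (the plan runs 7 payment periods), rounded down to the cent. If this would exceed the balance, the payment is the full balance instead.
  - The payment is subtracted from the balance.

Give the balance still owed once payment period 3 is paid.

Payment period 1: opening $606.36; interest $6.66 → $613.02; payment $87.57; balance $525.45
Payment period 2: opening $525.45; interest $5.77 → $531.22; payment $88.53; balance $442.69
Payment period 3: opening $442.69; interest $4.86 → $447.55; payment $89.51; balance $358.04

$358.04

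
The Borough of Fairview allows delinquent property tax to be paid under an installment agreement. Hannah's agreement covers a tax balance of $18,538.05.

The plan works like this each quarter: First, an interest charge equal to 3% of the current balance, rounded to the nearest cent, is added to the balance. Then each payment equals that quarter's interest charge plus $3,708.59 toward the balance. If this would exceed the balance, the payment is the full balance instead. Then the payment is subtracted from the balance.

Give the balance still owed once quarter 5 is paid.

Quarter 1: opening $18,538.05; interest $556.14 → $19,094.19; payment $4,264.73; balance $14,829.46
Quarter 2: opening $14,829.46; interest $444.88 → $15,274.34; payment $4,153.47; balance $11,120.87
Quarter 3: opening $11,120.87; interest $333.63 → $11,454.50; payment $4,042.22; balance $7,412.28
Quarter 4: opening $7,412.28; interest $222.37 → $7,634.65; payment $3,930.96; balance $3,703.69
Quarter 5: opening $3,703.69; interest $111.11 → $3,814.80; payment $3,814.80; balance $0.00

$0.00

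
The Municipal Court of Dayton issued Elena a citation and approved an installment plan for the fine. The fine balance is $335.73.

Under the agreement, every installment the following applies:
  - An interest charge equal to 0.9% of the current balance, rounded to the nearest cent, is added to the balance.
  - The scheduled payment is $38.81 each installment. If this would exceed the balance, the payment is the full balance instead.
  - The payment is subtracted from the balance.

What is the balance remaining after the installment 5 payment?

$153.54

Installment 1: $335.73 +$3.02 interest = $338.75; pay $38.81 → $299.94
Installment 2: $299.94 +$2.70 interest = $302.64; pay $38.81 → $263.83
Installment 3: $263.83 +$2.37 interest = $266.20; pay $38.81 → $227.39
Installment 4: $227.39 +$2.05 interest = $229.44; pay $38.81 → $190.63
Installment 5: $190.63 +$1.72 interest = $192.35; pay $38.81 → $153.54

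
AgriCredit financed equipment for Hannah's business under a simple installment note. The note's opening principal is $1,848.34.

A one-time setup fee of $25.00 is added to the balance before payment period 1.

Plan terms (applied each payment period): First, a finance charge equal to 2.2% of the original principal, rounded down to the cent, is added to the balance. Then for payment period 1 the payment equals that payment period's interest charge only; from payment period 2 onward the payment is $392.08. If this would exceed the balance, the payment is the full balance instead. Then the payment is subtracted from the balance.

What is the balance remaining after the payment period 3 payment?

$1,170.50

Payment period 1: opening $1,873.34; interest $40.66 → $1,914.00; payment $40.66; balance $1,873.34
Payment period 2: opening $1,873.34; interest $40.66 → $1,914.00; payment $392.08; balance $1,521.92
Payment period 3: opening $1,521.92; interest $40.66 → $1,562.58; payment $392.08; balance $1,170.50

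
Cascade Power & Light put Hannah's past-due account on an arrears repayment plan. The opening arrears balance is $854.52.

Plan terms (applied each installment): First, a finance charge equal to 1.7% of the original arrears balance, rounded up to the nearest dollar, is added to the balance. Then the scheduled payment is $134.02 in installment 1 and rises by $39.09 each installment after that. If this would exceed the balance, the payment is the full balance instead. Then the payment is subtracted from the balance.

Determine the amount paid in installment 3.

Installment 1: opening $854.52; interest $15.00 → $869.52; payment $134.02; balance $735.50
Installment 2: opening $735.50; interest $15.00 → $750.50; payment $173.11; balance $577.39
Installment 3: opening $577.39; interest $15.00 → $592.39; payment $212.20; balance $380.19

$212.20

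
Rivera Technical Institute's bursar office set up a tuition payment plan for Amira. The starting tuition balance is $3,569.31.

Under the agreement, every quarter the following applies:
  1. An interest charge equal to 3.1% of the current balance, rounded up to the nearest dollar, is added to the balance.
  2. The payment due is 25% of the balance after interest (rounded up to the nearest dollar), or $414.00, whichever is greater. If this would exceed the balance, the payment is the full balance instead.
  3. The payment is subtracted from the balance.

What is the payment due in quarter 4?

Quarter 1: opening $3,569.31; interest $111.00 → $3,680.31; payment $921.00; balance $2,759.31
Quarter 2: opening $2,759.31; interest $86.00 → $2,845.31; payment $712.00; balance $2,133.31
Quarter 3: opening $2,133.31; interest $67.00 → $2,200.31; payment $551.00; balance $1,649.31
Quarter 4: opening $1,649.31; interest $52.00 → $1,701.31; payment $426.00; balance $1,275.31

$426.00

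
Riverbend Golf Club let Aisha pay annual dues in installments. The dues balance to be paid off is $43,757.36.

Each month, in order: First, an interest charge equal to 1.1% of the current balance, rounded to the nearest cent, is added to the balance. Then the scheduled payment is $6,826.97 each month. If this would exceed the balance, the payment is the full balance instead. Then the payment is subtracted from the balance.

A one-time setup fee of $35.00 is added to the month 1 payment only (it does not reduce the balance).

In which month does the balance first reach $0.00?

Month 1: opening $43,757.36; interest $481.33 → $44,238.69; payment $6,826.97 (+ $35.00 fee); balance $37,411.72
Month 2: opening $37,411.72; interest $411.53 → $37,823.25; payment $6,826.97; balance $30,996.28
Month 3: opening $30,996.28; interest $340.96 → $31,337.24; payment $6,826.97; balance $24,510.27
Month 4: opening $24,510.27; interest $269.61 → $24,779.88; payment $6,826.97; balance $17,952.91
Month 5: opening $17,952.91; interest $197.48 → $18,150.39; payment $6,826.97; balance $11,323.42
Month 6: opening $11,323.42; interest $124.56 → $11,447.98; payment $6,826.97; balance $4,621.01
Month 7: opening $4,621.01; interest $50.83 → $4,671.84; payment $4,671.84; balance $0.00
Balance reaches $0.00 in month 7.

7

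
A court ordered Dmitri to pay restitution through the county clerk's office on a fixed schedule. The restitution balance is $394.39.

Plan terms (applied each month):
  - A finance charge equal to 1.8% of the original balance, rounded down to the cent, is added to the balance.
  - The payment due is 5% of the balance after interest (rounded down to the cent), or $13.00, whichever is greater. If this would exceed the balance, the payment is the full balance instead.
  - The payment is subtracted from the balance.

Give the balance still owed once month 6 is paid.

$325.63

# | Opening | Interest | Payment | End bal
1 | $394.39 | $7.09 | $20.07 | $381.41
2 | $381.41 | $7.09 | $19.42 | $369.08
3 | $369.08 | $7.09 | $18.80 | $357.37
4 | $357.37 | $7.09 | $18.22 | $346.24
5 | $346.24 | $7.09 | $17.66 | $335.67
6 | $335.67 | $7.09 | $17.13 | $325.63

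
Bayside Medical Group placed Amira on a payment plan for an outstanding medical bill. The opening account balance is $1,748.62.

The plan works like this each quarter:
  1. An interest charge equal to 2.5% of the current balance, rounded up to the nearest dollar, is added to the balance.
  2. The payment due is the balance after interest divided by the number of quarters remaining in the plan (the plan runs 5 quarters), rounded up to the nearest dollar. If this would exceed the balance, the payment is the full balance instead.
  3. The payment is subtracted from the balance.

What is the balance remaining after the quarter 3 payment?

Quarter 1: $1,748.62 +$44.00 interest = $1,792.62; pay $359.00 → $1,433.62
Quarter 2: $1,433.62 +$36.00 interest = $1,469.62; pay $368.00 → $1,101.62
Quarter 3: $1,101.62 +$28.00 interest = $1,129.62; pay $377.00 → $752.62

$752.62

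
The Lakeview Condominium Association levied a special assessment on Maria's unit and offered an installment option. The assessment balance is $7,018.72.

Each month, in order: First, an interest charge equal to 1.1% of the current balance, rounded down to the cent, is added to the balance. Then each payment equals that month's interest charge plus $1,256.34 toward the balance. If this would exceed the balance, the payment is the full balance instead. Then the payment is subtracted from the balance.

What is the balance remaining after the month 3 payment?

Month 1: $7,018.72 +$77.20 interest = $7,095.92; pay $1,333.54 → $5,762.38
Month 2: $5,762.38 +$63.38 interest = $5,825.76; pay $1,319.72 → $4,506.04
Month 3: $4,506.04 +$49.56 interest = $4,555.60; pay $1,305.90 → $3,249.70

$3,249.70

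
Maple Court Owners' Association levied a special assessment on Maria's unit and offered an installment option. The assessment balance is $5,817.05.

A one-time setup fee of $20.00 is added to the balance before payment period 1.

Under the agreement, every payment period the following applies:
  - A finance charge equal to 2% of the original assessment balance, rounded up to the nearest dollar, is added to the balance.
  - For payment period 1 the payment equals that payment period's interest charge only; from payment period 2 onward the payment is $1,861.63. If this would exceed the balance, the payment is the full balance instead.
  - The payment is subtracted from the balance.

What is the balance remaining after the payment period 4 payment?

Payment period 1: $5,837.05 +$117.00 interest = $5,954.05; pay $117.00 → $5,837.05
Payment period 2: $5,837.05 +$117.00 interest = $5,954.05; pay $1,861.63 → $4,092.42
Payment period 3: $4,092.42 +$117.00 interest = $4,209.42; pay $1,861.63 → $2,347.79
Payment period 4: $2,347.79 +$117.00 interest = $2,464.79; pay $1,861.63 → $603.16

$603.16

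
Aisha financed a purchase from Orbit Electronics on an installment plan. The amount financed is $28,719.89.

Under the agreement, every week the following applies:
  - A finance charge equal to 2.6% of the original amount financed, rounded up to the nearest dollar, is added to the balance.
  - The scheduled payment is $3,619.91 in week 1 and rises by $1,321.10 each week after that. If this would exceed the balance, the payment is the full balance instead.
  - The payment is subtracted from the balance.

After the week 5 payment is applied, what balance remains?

$1,144.34

Week 1: opening $28,719.89; interest $747.00 → $29,466.89; payment $3,619.91; balance $25,846.98
Week 2: opening $25,846.98; interest $747.00 → $26,593.98; payment $4,941.01; balance $21,652.97
Week 3: opening $21,652.97; interest $747.00 → $22,399.97; payment $6,262.11; balance $16,137.86
Week 4: opening $16,137.86; interest $747.00 → $16,884.86; payment $7,583.21; balance $9,301.65
Week 5: opening $9,301.65; interest $747.00 → $10,048.65; payment $8,904.31; balance $1,144.34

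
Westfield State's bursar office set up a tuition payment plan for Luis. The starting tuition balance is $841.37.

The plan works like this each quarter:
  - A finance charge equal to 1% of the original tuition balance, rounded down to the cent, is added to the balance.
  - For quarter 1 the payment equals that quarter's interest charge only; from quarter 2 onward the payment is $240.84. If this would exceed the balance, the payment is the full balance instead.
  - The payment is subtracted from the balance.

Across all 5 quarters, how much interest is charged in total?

$42.05

# | Opening | Interest | Payment | End bal
1 | $841.37 | $8.41 | $8.41 | $841.37
2 | $841.37 | $8.41 | $240.84 | $608.94
3 | $608.94 | $8.41 | $240.84 | $376.51
4 | $376.51 | $8.41 | $240.84 | $144.08
5 | $144.08 | $8.41 | $152.49 | $0.00
Total interest: $8.41 + $8.41 + $8.41 + $8.41 + $8.41 = $42.05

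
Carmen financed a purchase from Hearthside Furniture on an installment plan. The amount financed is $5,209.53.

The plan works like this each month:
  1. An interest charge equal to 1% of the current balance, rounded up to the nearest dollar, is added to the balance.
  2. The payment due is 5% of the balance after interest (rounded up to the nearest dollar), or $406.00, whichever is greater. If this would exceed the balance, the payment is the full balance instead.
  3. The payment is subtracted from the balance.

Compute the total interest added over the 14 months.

Month 1: $5,209.53 +$53.00 interest = $5,262.53; pay $406.00 → $4,856.53
Month 2: $4,856.53 +$49.00 interest = $4,905.53; pay $406.00 → $4,499.53
Month 3: $4,499.53 +$45.00 interest = $4,544.53; pay $406.00 → $4,138.53
Month 4: $4,138.53 +$42.00 interest = $4,180.53; pay $406.00 → $3,774.53
Month 5: $3,774.53 +$38.00 interest = $3,812.53; pay $406.00 → $3,406.53
Month 6: $3,406.53 +$35.00 interest = $3,441.53; pay $406.00 → $3,035.53
Month 7: $3,035.53 +$31.00 interest = $3,066.53; pay $406.00 → $2,660.53
Month 8: $2,660.53 +$27.00 interest = $2,687.53; pay $406.00 → $2,281.53
Month 9: $2,281.53 +$23.00 interest = $2,304.53; pay $406.00 → $1,898.53
Month 10: $1,898.53 +$19.00 interest = $1,917.53; pay $406.00 → $1,511.53
Month 11: $1,511.53 +$16.00 interest = $1,527.53; pay $406.00 → $1,121.53
Month 12: $1,121.53 +$12.00 interest = $1,133.53; pay $406.00 → $727.53
Month 13: $727.53 +$8.00 interest = $735.53; pay $406.00 → $329.53
Month 14: $329.53 +$4.00 interest = $333.53; pay $333.53 → $0.00
Total interest: $53.00 + $49.00 + $45.00 + $42.00 + $38.00 + $35.00 + $31.00 + $27.00 + $23.00 + $19.00 + $16.00 + $12.00 + $8.00 + $4.00 = $402.00

$402.00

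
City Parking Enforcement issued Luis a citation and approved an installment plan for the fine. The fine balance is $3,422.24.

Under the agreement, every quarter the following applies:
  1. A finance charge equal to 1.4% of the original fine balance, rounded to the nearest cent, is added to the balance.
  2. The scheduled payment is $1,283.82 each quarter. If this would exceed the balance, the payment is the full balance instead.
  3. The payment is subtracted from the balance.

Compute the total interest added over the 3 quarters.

$143.73

Quarter 1: opening $3,422.24; interest $47.91 → $3,470.15; payment $1,283.82; balance $2,186.33
Quarter 2: opening $2,186.33; interest $47.91 → $2,234.24; payment $1,283.82; balance $950.42
Quarter 3: opening $950.42; interest $47.91 → $998.33; payment $998.33; balance $0.00
Total interest: $47.91 + $47.91 + $47.91 = $143.73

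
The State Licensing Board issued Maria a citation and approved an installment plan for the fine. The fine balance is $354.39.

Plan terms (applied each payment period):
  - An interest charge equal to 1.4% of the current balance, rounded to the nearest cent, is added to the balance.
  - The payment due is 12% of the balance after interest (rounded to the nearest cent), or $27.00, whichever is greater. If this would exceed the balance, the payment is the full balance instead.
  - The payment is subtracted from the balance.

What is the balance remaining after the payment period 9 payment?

$101.67

# | Opening | Interest | Payment | End bal
1 | $354.39 | $4.96 | $43.12 | $316.23
2 | $316.23 | $4.43 | $38.48 | $282.18
3 | $282.18 | $3.95 | $34.34 | $251.79
4 | $251.79 | $3.53 | $30.64 | $224.68
5 | $224.68 | $3.15 | $27.34 | $200.49
6 | $200.49 | $2.81 | $27.00 | $176.30
7 | $176.30 | $2.47 | $27.00 | $151.77
8 | $151.77 | $2.12 | $27.00 | $126.89
9 | $126.89 | $1.78 | $27.00 | $101.67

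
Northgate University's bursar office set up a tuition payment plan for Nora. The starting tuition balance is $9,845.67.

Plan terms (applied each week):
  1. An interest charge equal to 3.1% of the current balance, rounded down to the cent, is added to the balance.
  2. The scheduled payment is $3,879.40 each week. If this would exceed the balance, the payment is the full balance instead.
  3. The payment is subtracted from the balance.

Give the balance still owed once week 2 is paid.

# | Opening | Interest | Payment | End bal
1 | $9,845.67 | $305.21 | $3,879.40 | $6,271.48
2 | $6,271.48 | $194.41 | $3,879.40 | $2,586.49

$2,586.49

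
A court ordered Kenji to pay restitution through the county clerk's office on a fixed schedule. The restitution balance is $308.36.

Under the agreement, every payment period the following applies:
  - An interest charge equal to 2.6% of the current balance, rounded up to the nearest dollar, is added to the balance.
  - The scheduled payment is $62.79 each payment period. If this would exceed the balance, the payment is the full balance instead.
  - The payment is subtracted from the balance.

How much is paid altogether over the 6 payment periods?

Payment period 1: opening $308.36; interest $9.00 → $317.36; payment $62.79; balance $254.57
Payment period 2: opening $254.57; interest $7.00 → $261.57; payment $62.79; balance $198.78
Payment period 3: opening $198.78; interest $6.00 → $204.78; payment $62.79; balance $141.99
Payment period 4: opening $141.99; interest $4.00 → $145.99; payment $62.79; balance $83.20
Payment period 5: opening $83.20; interest $3.00 → $86.20; payment $62.79; balance $23.41
Payment period 6: opening $23.41; interest $1.00 → $24.41; payment $24.41; balance $0.00
Total paid: $338.36

$338.36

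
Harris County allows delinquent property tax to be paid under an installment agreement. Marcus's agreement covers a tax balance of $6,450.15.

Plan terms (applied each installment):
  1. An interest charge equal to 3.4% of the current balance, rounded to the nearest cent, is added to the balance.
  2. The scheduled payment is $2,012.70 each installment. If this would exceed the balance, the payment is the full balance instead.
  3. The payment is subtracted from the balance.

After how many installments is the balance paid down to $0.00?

4

Installment 1: $6,450.15 +$219.31 interest = $6,669.46; pay $2,012.70 → $4,656.76
Installment 2: $4,656.76 +$158.33 interest = $4,815.09; pay $2,012.70 → $2,802.39
Installment 3: $2,802.39 +$95.28 interest = $2,897.67; pay $2,012.70 → $884.97
Installment 4: $884.97 +$30.09 interest = $915.06; pay $915.06 → $0.00
Balance reaches $0.00 in installment 4.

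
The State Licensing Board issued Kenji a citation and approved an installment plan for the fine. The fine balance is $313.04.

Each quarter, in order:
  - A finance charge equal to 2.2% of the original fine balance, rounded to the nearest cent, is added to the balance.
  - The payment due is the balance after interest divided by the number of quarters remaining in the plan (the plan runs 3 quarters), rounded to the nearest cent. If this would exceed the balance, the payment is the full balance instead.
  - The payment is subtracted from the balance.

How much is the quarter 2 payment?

# | Opening | Interest | Payment | End bal
1 | $313.04 | $6.89 | $106.64 | $213.29
2 | $213.29 | $6.89 | $110.09 | $110.09

$110.09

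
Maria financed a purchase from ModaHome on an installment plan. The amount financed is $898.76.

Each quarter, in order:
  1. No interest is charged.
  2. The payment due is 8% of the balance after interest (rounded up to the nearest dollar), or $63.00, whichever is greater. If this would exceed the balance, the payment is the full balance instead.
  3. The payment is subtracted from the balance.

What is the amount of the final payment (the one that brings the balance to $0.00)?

Quarter 1: opening $898.76; payment $72.00; balance $826.76
Quarter 2: opening $826.76; payment $67.00; balance $759.76
Quarter 3: opening $759.76; payment $63.00; balance $696.76
Quarter 4: opening $696.76; payment $63.00; balance $633.76
Quarter 5: opening $633.76; payment $63.00; balance $570.76
Quarter 6: opening $570.76; payment $63.00; balance $507.76
Quarter 7: opening $507.76; payment $63.00; balance $444.76
Quarter 8: opening $444.76; payment $63.00; balance $381.76
Quarter 9: opening $381.76; payment $63.00; balance $318.76
Quarter 10: opening $318.76; payment $63.00; balance $255.76
Quarter 11: opening $255.76; payment $63.00; balance $192.76
Quarter 12: opening $192.76; payment $63.00; balance $129.76
Quarter 13: opening $129.76; payment $63.00; balance $66.76
Quarter 14: opening $66.76; payment $63.00; balance $3.76
Quarter 15: opening $3.76; payment $3.76; balance $0.00

$3.76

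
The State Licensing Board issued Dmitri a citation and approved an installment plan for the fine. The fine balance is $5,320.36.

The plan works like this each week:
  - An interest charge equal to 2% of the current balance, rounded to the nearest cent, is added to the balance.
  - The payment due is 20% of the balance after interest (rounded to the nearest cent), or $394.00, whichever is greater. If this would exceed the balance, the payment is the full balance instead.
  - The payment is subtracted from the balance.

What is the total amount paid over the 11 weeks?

$5,810.90

Week 1: $5,320.36 +$106.41 interest = $5,426.77; pay $1,085.35 → $4,341.42
Week 2: $4,341.42 +$86.83 interest = $4,428.25; pay $885.65 → $3,542.60
Week 3: $3,542.60 +$70.85 interest = $3,613.45; pay $722.69 → $2,890.76
Week 4: $2,890.76 +$57.82 interest = $2,948.58; pay $589.72 → $2,358.86
Week 5: $2,358.86 +$47.18 interest = $2,406.04; pay $481.21 → $1,924.83
Week 6: $1,924.83 +$38.50 interest = $1,963.33; pay $394.00 → $1,569.33
Week 7: $1,569.33 +$31.39 interest = $1,600.72; pay $394.00 → $1,206.72
Week 8: $1,206.72 +$24.13 interest = $1,230.85; pay $394.00 → $836.85
Week 9: $836.85 +$16.74 interest = $853.59; pay $394.00 → $459.59
Week 10: $459.59 +$9.19 interest = $468.78; pay $394.00 → $74.78
Week 11: $74.78 +$1.50 interest = $76.28; pay $76.28 → $0.00
Total paid: $5,810.90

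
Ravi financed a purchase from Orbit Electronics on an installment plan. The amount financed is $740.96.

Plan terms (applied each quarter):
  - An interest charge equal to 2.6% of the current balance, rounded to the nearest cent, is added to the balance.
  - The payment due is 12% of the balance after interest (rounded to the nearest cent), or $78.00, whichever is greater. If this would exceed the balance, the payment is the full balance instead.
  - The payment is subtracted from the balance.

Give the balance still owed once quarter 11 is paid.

$0.00

Quarter 1: opening $740.96; interest $19.26 → $760.22; payment $91.23; balance $668.99
Quarter 2: opening $668.99; interest $17.39 → $686.38; payment $82.37; balance $604.01
Quarter 3: opening $604.01; interest $15.70 → $619.71; payment $78.00; balance $541.71
Quarter 4: opening $541.71; interest $14.08 → $555.79; payment $78.00; balance $477.79
Quarter 5: opening $477.79; interest $12.42 → $490.21; payment $78.00; balance $412.21
Quarter 6: opening $412.21; interest $10.72 → $422.93; payment $78.00; balance $344.93
Quarter 7: opening $344.93; interest $8.97 → $353.90; payment $78.00; balance $275.90
Quarter 8: opening $275.90; interest $7.17 → $283.07; payment $78.00; balance $205.07
Quarter 9: opening $205.07; interest $5.33 → $210.40; payment $78.00; balance $132.40
Quarter 10: opening $132.40; interest $3.44 → $135.84; payment $78.00; balance $57.84
Quarter 11: opening $57.84; interest $1.50 → $59.34; payment $59.34; balance $0.00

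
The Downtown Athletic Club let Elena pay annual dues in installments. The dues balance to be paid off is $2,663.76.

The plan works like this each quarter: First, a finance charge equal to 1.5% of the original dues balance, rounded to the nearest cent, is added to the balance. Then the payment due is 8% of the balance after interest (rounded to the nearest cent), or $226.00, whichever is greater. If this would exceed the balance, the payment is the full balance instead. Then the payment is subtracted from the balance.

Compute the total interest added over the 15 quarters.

$599.40

# | Opening | Interest | Payment | End bal
1 | $2,663.76 | $39.96 | $226.00 | $2,477.72
2 | $2,477.72 | $39.96 | $226.00 | $2,291.68
3 | $2,291.68 | $39.96 | $226.00 | $2,105.64
4 | $2,105.64 | $39.96 | $226.00 | $1,919.60
5 | $1,919.60 | $39.96 | $226.00 | $1,733.56
6 | $1,733.56 | $39.96 | $226.00 | $1,547.52
7 | $1,547.52 | $39.96 | $226.00 | $1,361.48
8 | $1,361.48 | $39.96 | $226.00 | $1,175.44
9 | $1,175.44 | $39.96 | $226.00 | $989.40
10 | $989.40 | $39.96 | $226.00 | $803.36
11 | $803.36 | $39.96 | $226.00 | $617.32
12 | $617.32 | $39.96 | $226.00 | $431.28
13 | $431.28 | $39.96 | $226.00 | $245.24
14 | $245.24 | $39.96 | $226.00 | $59.20
15 | $59.20 | $39.96 | $99.16 | $0.00
Total interest: $39.96 + $39.96 + $39.96 + $39.96 + $39.96 + $39.96 + $39.96 + $39.96 + $39.96 + $39.96 + $39.96 + $39.96 + $39.96 + $39.96 + $39.96 = $599.40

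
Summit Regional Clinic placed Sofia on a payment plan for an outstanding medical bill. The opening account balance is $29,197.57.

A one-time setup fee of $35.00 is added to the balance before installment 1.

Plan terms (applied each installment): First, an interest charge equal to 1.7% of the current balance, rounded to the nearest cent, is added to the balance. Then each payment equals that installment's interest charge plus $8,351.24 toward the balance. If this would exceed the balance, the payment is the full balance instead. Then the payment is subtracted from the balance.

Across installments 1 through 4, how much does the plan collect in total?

$30,368.55

Installment 1: $29,232.57 +$496.95 interest = $29,729.52; pay $8,848.19 → $20,881.33
Installment 2: $20,881.33 +$354.98 interest = $21,236.31; pay $8,706.22 → $12,530.09
Installment 3: $12,530.09 +$213.01 interest = $12,743.10; pay $8,564.25 → $4,178.85
Installment 4: $4,178.85 +$71.04 interest = $4,249.89; pay $4,249.89 → $0.00
Total paid: $30,368.55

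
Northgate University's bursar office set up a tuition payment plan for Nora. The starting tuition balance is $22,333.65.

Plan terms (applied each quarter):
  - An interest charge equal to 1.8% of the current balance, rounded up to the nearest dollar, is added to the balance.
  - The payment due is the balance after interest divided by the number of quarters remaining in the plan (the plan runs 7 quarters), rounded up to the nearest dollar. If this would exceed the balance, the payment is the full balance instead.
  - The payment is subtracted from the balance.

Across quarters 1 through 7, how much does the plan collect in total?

$24,004.65

Quarter 1: opening $22,333.65; interest $403.00 → $22,736.65; payment $3,249.00; balance $19,487.65
Quarter 2: opening $19,487.65; interest $351.00 → $19,838.65; payment $3,307.00; balance $16,531.65
Quarter 3: opening $16,531.65; interest $298.00 → $16,829.65; payment $3,366.00; balance $13,463.65
Quarter 4: opening $13,463.65; interest $243.00 → $13,706.65; payment $3,427.00; balance $10,279.65
Quarter 5: opening $10,279.65; interest $186.00 → $10,465.65; payment $3,489.00; balance $6,976.65
Quarter 6: opening $6,976.65; interest $126.00 → $7,102.65; payment $3,552.00; balance $3,550.65
Quarter 7: opening $3,550.65; interest $64.00 → $3,614.65; payment $3,614.65; balance $0.00
Total paid: $24,004.65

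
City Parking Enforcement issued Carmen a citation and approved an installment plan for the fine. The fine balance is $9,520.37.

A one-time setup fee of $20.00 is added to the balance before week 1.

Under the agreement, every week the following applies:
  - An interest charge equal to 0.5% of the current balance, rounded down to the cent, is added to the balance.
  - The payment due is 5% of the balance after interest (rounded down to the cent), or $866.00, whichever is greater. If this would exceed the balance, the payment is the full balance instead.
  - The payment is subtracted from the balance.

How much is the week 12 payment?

$312.15

# | Opening | Interest | Payment | End bal
1 | $9,540.37 | $47.70 | $866.00 | $8,722.07
2 | $8,722.07 | $43.61 | $866.00 | $7,899.68
3 | $7,899.68 | $39.49 | $866.00 | $7,073.17
4 | $7,073.17 | $35.36 | $866.00 | $6,242.53
5 | $6,242.53 | $31.21 | $866.00 | $5,407.74
6 | $5,407.74 | $27.03 | $866.00 | $4,568.77
7 | $4,568.77 | $22.84 | $866.00 | $3,725.61
8 | $3,725.61 | $18.62 | $866.00 | $2,878.23
9 | $2,878.23 | $14.39 | $866.00 | $2,026.62
10 | $2,026.62 | $10.13 | $866.00 | $1,170.75
11 | $1,170.75 | $5.85 | $866.00 | $310.60
12 | $310.60 | $1.55 | $312.15 | $0.00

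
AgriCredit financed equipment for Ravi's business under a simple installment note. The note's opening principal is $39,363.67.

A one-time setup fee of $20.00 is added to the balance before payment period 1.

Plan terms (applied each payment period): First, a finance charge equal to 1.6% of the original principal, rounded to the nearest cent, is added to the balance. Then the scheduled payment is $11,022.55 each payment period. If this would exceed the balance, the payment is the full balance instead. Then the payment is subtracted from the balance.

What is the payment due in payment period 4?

Payment period 1: opening $39,383.67; interest $629.82 → $40,013.49; payment $11,022.55; balance $28,990.94
Payment period 2: opening $28,990.94; interest $629.82 → $29,620.76; payment $11,022.55; balance $18,598.21
Payment period 3: opening $18,598.21; interest $629.82 → $19,228.03; payment $11,022.55; balance $8,205.48
Payment period 4: opening $8,205.48; interest $629.82 → $8,835.30; payment $8,835.30; balance $0.00

$8,835.30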